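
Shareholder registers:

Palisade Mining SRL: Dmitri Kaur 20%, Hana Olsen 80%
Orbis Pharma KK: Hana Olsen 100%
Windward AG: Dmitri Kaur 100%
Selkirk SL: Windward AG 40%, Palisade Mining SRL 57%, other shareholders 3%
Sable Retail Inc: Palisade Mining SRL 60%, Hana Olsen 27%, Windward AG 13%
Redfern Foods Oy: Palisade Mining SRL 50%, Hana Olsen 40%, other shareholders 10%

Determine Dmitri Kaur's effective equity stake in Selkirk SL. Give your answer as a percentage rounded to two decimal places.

51.40%

Dmitri reaches Selkirk along 2 paths.
Via Windward: 100% × 40% = 40%.
Via Palisade: 20% × 57% = 11.4%.
Total: 40% + 11.4% = 51.4%.
Rounded: 51.40%.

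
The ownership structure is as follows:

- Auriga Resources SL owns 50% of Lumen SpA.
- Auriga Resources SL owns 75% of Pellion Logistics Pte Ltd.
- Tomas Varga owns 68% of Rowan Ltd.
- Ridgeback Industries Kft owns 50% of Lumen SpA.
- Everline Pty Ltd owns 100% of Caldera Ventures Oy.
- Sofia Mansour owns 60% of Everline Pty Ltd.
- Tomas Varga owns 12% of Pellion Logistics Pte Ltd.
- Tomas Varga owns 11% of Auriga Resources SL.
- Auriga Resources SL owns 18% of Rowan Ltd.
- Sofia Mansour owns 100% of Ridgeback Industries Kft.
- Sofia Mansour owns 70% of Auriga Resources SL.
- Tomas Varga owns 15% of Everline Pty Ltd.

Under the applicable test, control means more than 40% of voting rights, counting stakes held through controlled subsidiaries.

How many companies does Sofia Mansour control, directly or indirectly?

Sofia holds 60% of Everline, so Sofia controls Everline.
Sofia holds 70% of Auriga, so Sofia controls Auriga.
Everline holds 100% of Caldera, so Sofia controls Caldera.
Auriga holds 75% of Pellion, so Sofia controls Pellion.
Sofia holds 100% of Ridgeback, so Sofia controls Ridgeback.
Auriga and Ridgeback together hold 50% + 50% = 100% of Lumen, so Sofia controls Lumen.
No other company's threshold is met.
Sofia controls 6 companies.

6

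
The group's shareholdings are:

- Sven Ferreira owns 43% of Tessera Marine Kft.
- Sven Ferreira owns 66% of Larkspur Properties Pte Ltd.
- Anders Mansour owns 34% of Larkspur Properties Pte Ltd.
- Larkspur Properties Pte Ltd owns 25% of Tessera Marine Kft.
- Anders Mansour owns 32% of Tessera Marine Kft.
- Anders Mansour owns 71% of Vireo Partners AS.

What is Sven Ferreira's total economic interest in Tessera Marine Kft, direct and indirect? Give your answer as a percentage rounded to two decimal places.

Sven reaches Tessera along 2 paths.
Direct stake: 43% = 43%.
Via Larkspur: 66% × 25% = 16.5%.
Total: 43% + 16.5% = 59.5%.
Rounded: 59.50%.

59.50%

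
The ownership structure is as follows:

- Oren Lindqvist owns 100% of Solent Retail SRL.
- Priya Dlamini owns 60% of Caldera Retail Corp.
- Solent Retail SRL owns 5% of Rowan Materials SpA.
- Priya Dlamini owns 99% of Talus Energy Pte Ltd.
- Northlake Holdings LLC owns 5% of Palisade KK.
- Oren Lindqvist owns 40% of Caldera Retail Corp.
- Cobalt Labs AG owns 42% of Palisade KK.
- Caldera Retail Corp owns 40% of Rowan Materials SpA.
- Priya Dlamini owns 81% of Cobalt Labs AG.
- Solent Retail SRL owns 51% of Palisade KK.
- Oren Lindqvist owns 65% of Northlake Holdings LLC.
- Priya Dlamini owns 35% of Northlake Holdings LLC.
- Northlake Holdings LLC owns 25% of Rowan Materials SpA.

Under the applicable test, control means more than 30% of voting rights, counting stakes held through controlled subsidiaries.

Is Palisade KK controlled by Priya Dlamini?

Yes

Priya holds 81% of Cobalt, so Priya controls Cobalt.
Priya holds 35% of Northlake, so Priya controls Northlake.
Cobalt and Northlake together hold 42% + 5% = 47% of Palisade, so Priya controls Palisade.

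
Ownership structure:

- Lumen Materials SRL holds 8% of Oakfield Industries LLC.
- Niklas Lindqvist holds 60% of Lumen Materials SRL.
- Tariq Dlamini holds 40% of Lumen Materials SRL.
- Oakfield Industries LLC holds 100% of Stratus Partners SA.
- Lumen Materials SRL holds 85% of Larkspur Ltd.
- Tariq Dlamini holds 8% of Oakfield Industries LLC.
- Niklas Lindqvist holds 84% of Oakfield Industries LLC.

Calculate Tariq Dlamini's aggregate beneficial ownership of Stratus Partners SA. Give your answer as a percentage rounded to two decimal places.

11.20%

Tariq reaches Stratus along 2 paths.
Via Oakfield: 8% × 100% = 8%.
Via Lumen → Oakfield: 40% × 8% × 100% = 3.2%.
Total: 8% + 3.2% = 11.2%.
Rounded: 11.20%.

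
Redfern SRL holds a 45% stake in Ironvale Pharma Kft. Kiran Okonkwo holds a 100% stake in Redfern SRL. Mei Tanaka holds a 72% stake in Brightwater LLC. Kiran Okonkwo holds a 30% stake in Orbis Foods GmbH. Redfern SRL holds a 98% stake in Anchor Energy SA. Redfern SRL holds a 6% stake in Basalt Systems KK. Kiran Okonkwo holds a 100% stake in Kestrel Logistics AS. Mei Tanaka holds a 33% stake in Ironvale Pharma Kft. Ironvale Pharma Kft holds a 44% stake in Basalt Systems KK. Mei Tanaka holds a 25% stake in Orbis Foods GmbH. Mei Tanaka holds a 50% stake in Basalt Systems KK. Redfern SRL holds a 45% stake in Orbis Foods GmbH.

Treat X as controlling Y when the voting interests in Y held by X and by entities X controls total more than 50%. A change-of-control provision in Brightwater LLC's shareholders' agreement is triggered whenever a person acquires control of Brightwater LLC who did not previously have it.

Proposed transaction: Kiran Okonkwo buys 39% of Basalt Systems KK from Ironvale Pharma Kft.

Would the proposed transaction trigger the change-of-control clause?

No

The purchase adds only to Kiran's holdings (Ironvale's stake shrinks), so Kiran is the only person who could newly come to control Brightwater.
Kiran holds 100% of Kestrel, so Kiran controls Kestrel.
Kiran holds 100% of Redfern, so Kiran controls Redfern.
Kiran and Redfern together hold 30% + 45% = 75% of Orbis, so Kiran controls Orbis.
Redfern holds 98% of Anchor, so Kiran controls Anchor.
Neither Kiran nor any entity Kiran controls holds any voting interest in Brightwater.
So before the transaction, Kiran does not control Brightwater.
After the purchase, Kiran holds 39% of Basalt directly, and Ironvale's stake falls to 5%.
Kiran's side now holds 6% + 39% = 45% of Basalt, not > 50%, so Kiran still does not control Basalt.
After the transaction, neither Kiran nor any entity Kiran controls holds a voting interest in Brightwater, so Kiran still does not control it.
No new person acquires control, so the clause is not triggered.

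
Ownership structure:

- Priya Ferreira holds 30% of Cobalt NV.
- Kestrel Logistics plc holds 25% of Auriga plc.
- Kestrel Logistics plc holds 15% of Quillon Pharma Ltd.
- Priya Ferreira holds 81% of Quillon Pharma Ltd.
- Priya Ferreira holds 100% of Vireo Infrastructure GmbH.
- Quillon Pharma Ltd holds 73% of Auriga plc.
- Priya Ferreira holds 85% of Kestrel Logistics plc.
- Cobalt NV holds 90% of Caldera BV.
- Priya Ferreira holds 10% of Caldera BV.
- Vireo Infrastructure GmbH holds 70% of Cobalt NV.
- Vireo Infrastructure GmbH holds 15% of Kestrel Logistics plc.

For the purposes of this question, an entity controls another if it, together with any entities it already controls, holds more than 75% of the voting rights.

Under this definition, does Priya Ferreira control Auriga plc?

Yes

Priya holds 100% of Vireo, so Priya controls Vireo.
Vireo and Priya together hold 15% + 85% = 100% of Kestrel, so Priya controls Kestrel.
Kestrel and Priya together hold 15% + 81% = 96% of Quillon, so Priya controls Quillon.
Quillon and Kestrel together hold 73% + 25% = 98% of Auriga, so Priya controls Auriga.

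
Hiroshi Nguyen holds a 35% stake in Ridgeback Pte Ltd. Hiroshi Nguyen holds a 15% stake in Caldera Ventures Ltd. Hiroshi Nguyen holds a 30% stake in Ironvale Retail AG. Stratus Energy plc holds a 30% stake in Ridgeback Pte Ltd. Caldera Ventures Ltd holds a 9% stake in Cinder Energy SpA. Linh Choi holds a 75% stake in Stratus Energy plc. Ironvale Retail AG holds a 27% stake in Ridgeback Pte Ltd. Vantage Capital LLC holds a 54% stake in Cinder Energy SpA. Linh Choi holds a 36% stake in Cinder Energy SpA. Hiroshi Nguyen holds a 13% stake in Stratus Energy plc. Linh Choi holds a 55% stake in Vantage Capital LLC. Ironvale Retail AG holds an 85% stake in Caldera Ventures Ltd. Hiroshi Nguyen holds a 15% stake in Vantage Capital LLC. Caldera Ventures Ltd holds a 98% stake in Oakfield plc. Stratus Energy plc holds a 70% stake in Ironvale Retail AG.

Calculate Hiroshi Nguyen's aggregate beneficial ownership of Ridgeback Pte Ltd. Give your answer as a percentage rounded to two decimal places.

Hiroshi reaches Ridgeback along 4 paths.
Direct stake: 35% = 35%.
Via Ironvale: 30% × 27% = 8.1%.
Via Stratus → Ironvale: 13% × 70% × 27% = 2.457%.
Via Stratus: 13% × 30% = 3.9%.
Total: 35% + 8.1% + 2.457% + 3.9% = 49.457%.
Rounded: 49.46%.

49.46%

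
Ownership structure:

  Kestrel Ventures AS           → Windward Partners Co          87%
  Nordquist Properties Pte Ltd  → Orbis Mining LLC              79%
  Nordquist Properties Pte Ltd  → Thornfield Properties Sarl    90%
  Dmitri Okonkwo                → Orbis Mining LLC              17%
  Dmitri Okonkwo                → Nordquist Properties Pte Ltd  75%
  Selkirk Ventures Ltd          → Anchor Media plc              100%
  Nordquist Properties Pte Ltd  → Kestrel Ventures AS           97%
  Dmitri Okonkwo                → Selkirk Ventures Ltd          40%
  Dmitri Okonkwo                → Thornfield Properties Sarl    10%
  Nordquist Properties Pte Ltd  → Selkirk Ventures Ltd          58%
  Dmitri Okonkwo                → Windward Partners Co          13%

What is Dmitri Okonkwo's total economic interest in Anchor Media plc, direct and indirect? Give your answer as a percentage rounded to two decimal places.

Dmitri reaches Anchor along 2 paths.
Via Selkirk: 40% × 100% = 40%.
Via Nordquist → Selkirk: 75% × 58% × 100% = 43.5%.
Total: 40% + 43.5% = 83.5%.
Rounded: 83.50%.

83.50%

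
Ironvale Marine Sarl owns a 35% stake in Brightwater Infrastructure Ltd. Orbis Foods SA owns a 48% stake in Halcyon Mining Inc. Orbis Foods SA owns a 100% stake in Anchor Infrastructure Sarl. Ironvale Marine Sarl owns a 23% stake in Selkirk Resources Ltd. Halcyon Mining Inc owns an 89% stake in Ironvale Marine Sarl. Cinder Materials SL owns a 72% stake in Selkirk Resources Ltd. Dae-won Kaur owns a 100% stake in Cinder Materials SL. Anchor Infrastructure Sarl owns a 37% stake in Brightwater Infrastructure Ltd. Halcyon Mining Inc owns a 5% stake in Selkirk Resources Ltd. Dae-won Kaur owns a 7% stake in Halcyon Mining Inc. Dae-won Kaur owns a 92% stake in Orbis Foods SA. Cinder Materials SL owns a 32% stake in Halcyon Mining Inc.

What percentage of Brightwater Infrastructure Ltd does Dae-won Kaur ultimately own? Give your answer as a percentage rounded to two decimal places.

Dae-won reaches Brightwater along 4 paths.
Via Orbis → Anchor: 92% × 100% × 37% = 34.04%.
Via Orbis → Halcyon → Ironvale: 92% × 48% × 89% × 35% = 13.75584%.
Via Cinder → Halcyon → Ironvale: 100% × 32% × 89% × 35% = 9.968%.
Via Halcyon → Ironvale: 7% × 89% × 35% = 2.1805%.
Total: 34.04% + 13.75584% + 9.968% + 2.1805% = 59.94434%.
Rounded: 59.94%.

59.94%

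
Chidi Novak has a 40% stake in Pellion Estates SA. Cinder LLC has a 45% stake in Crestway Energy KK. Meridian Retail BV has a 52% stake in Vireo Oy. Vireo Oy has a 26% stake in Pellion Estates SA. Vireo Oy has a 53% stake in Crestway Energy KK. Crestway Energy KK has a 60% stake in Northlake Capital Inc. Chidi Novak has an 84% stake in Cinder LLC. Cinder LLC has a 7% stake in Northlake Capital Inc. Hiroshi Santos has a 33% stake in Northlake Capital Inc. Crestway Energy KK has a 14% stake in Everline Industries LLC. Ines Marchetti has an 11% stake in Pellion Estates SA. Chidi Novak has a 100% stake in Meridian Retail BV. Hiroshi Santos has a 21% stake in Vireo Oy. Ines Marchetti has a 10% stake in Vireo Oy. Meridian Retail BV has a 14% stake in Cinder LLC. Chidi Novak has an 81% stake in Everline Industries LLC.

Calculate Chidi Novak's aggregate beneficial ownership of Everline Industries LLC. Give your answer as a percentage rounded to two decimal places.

91.03%

Chidi reaches Everline along 4 paths.
Via Meridian → Vireo → Crestway: 100% × 52% × 53% × 14% = 3.8584%.
Via Meridian → Cinder → Crestway: 100% × 14% × 45% × 14% = 0.882%.
Via Cinder → Crestway: 84% × 45% × 14% = 5.292%.
Direct stake: 81% = 81%.
Total: 3.8584% + 0.882% + 5.292% + 81% = 91.0324%.
Rounded: 91.03%.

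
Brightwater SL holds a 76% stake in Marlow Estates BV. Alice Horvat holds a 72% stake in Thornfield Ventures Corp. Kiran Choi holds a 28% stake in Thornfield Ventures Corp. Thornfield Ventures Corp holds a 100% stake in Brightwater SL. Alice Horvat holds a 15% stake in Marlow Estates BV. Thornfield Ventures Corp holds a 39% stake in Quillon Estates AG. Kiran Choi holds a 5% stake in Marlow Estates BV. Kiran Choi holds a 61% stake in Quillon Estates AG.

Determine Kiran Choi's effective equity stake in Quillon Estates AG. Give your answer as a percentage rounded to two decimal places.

Kiran reaches Quillon along 2 paths.
Direct stake: 61% = 61%.
Via Thornfield: 28% × 39% = 10.92%.
Total: 61% + 10.92% = 71.92%.

71.92%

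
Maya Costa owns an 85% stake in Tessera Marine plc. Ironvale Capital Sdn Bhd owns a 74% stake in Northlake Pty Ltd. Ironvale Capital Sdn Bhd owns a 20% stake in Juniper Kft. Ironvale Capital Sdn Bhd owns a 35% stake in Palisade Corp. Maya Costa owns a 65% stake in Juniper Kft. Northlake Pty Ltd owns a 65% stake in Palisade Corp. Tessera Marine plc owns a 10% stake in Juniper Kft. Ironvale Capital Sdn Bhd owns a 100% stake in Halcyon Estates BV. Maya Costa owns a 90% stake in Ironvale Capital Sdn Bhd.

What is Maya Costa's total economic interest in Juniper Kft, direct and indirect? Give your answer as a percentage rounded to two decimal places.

Maya reaches Juniper along 3 paths.
Via Ironvale: 90% × 20% = 18%.
Direct stake: 65% = 65%.
Via Tessera: 85% × 10% = 8.5%.
Total: 18% + 65% + 8.5% = 91.5%.
Rounded: 91.50%.

91.50%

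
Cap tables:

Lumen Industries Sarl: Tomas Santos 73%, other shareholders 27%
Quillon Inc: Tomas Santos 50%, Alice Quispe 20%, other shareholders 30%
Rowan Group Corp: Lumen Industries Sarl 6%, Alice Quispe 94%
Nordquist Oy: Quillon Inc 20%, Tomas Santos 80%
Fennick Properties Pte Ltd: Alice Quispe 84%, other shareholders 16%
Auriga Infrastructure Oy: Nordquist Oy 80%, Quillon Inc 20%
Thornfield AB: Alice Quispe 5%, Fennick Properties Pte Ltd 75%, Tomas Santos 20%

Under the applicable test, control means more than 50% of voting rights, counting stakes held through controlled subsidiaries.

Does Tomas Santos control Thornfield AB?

Tomas holds 73% of Lumen, so Tomas controls Lumen.
Tomas holds 80% of Nordquist, so Tomas controls Nordquist.
Nordquist holds 80% of Auriga, so Tomas controls Auriga.
In Thornfield, Tomas's side holds only 20%, not > 50%.
So Tomas does not control Thornfield.

No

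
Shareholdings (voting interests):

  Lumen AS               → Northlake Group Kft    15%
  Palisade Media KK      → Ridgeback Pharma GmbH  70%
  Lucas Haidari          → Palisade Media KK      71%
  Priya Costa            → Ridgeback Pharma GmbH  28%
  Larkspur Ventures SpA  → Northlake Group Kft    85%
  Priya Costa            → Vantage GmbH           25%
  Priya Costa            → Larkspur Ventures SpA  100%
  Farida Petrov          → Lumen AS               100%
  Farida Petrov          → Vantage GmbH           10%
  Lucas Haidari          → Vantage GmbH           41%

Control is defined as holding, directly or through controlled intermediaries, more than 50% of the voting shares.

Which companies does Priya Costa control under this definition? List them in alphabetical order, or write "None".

Larkspur Ventures SpA, Northlake Group Kft

Priya holds 100% of Larkspur, so Priya controls Larkspur.
Larkspur holds 85% of Northlake, so Priya controls Northlake.
No other company's threshold is met.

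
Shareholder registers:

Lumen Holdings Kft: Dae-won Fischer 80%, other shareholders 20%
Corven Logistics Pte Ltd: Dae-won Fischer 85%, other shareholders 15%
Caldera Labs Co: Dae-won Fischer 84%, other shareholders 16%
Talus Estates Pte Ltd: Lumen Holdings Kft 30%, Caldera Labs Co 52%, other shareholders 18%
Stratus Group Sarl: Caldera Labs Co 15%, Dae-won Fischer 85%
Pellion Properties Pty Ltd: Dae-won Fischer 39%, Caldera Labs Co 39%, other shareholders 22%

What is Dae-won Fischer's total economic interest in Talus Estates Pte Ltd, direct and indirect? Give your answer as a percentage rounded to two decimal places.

Dae-won reaches Talus along 2 paths.
Via Lumen: 80% × 30% = 24%.
Via Caldera: 84% × 52% = 43.68%.
Total: 24% + 43.68% = 67.68%.

67.68%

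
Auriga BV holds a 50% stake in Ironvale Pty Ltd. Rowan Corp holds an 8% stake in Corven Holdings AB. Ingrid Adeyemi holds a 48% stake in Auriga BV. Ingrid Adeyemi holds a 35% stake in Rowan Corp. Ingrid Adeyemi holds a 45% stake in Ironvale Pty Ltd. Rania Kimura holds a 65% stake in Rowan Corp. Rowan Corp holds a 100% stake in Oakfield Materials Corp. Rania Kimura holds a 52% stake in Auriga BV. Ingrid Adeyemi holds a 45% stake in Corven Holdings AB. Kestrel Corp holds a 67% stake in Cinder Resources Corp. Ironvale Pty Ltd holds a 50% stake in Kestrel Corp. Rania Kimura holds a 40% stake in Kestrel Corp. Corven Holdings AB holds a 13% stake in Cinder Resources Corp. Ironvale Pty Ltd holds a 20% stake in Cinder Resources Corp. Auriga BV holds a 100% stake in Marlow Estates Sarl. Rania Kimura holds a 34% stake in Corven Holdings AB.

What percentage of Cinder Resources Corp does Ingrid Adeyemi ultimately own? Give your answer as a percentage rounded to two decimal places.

Ingrid reaches Cinder along 6 paths.
Via Auriga → Ironvale: 48% × 50% × 20% = 4.8%.
Via Ironvale: 45% × 20% = 9%.
Via Auriga → Ironvale → Kestrel: 48% × 50% × 50% × 67% = 8.04%.
Via Ironvale → Kestrel: 45% × 50% × 67% = 15.075%.
Via Corven: 45% × 13% = 5.85%.
Via Rowan → Corven: 35% × 8% × 13% = 0.364%.
Total: 4.8% + 9% + 8.04% + 15.075% + 5.85% + 0.364% = 43.129%.
Rounded: 43.13%.

43.13%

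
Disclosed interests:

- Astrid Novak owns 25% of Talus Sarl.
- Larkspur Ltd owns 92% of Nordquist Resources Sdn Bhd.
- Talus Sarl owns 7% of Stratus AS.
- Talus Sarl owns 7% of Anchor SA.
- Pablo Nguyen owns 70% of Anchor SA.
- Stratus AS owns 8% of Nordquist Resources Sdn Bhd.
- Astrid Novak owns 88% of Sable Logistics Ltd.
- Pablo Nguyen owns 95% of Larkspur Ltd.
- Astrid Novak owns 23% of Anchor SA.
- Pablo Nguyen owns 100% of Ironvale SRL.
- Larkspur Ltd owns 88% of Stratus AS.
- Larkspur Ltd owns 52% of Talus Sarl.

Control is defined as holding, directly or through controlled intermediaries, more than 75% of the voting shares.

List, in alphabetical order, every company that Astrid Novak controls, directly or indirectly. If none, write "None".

Astrid holds 88% of Sable, so Astrid controls Sable.
No other company's threshold is met.

Sable Logistics Ltd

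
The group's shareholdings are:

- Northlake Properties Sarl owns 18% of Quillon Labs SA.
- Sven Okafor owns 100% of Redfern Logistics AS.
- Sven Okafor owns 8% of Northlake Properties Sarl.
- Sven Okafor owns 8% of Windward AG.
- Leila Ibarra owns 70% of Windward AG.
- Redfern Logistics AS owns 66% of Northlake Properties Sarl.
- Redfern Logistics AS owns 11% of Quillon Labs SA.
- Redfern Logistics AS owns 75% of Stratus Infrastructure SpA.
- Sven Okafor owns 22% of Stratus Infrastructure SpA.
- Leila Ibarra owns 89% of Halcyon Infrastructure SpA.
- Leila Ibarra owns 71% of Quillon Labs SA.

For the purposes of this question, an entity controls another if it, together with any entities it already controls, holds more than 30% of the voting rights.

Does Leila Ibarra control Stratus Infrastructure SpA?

Leila holds 70% of Windward, so Leila controls Windward.
Leila holds 89% of Halcyon, so Leila controls Halcyon.
Leila holds 71% of Quillon, so Leila controls Quillon.
Neither Leila nor any entity Leila controls holds any voting interest in Stratus.
So Leila does not control Stratus.

No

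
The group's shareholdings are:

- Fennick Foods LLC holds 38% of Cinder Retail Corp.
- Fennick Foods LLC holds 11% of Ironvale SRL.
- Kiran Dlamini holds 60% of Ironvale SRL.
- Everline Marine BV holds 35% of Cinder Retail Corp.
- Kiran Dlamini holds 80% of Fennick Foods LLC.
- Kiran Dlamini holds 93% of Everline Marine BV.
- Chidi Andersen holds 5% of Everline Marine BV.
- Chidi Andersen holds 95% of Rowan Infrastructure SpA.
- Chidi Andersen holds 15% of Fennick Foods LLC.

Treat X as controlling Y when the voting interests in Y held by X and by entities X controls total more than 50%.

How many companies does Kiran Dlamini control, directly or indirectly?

4

Kiran holds 80% of Fennick, so Kiran controls Fennick.
Kiran and Fennick together hold 60% + 11% = 71% of Ironvale, so Kiran controls Ironvale.
Kiran holds 93% of Everline, so Kiran controls Everline.
Fennick and Everline together hold 38% + 35% = 73% of Cinder, so Kiran controls Cinder.
No other company's threshold is met.
Kiran controls 4 companies.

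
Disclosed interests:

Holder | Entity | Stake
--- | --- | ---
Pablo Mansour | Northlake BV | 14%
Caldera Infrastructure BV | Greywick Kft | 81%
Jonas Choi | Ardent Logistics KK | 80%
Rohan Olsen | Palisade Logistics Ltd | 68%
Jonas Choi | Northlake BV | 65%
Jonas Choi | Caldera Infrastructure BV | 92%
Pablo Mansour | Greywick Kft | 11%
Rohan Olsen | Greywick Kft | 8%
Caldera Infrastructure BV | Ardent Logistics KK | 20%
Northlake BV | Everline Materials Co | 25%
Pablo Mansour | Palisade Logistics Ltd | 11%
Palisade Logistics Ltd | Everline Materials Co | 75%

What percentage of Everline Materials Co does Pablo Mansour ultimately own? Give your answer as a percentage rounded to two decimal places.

Pablo reaches Everline along 2 paths.
Via Northlake: 14% × 25% = 3.5%.
Via Palisade: 11% × 75% = 8.25%.
Total: 3.5% + 8.25% = 11.75%.

11.75%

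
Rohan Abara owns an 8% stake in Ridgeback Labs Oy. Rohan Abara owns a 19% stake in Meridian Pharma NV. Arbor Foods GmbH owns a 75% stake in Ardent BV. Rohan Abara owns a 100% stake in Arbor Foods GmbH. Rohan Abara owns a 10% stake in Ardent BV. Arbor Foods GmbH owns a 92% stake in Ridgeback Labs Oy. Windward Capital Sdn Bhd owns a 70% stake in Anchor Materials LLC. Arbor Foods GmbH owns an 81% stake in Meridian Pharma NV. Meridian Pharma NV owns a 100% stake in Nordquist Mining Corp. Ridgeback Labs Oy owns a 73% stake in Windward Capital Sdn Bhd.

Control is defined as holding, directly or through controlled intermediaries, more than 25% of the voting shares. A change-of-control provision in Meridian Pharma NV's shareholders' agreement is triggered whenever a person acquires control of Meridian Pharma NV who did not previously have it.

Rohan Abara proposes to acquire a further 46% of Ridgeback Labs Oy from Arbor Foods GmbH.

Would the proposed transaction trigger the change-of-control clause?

No

The purchase adds only to Rohan's holdings (Arbor's stake shrinks), so Rohan is the only person who could newly come to control Meridian.
Rohan holds 100% of Arbor, so Rohan controls Arbor.
Rohan and Arbor together hold 19% + 81% = 100% of Meridian, so Rohan controls Meridian.
So Rohan already controls Meridian before the transaction.
After the purchase, Rohan's direct stake in Ridgeback rises to 8% + 46% = 54%, and Arbor's stake falls to 46%.
Rohan controlled Meridian already, so this is not a new person acquiring control; every other person's position is unchanged or reduced.
No new person acquires control, so the clause is not triggered.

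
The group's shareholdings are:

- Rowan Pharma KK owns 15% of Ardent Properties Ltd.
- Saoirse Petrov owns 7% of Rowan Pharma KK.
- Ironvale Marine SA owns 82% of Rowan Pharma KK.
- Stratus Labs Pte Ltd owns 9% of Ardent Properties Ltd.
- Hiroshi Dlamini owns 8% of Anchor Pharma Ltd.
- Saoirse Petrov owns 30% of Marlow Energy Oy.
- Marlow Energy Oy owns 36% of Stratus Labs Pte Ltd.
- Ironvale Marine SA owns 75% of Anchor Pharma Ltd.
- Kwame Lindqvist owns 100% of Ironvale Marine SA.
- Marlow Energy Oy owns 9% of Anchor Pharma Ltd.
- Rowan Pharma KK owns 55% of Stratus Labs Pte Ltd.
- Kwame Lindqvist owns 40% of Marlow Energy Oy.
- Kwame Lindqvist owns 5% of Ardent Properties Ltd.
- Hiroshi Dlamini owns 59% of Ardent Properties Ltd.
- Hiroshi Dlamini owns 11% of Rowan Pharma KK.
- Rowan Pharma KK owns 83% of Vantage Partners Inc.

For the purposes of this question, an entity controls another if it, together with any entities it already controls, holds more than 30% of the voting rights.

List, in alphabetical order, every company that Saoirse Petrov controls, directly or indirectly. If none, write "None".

None

Saoirse's largest direct stake is 30% in Marlow, which does not meet the threshold.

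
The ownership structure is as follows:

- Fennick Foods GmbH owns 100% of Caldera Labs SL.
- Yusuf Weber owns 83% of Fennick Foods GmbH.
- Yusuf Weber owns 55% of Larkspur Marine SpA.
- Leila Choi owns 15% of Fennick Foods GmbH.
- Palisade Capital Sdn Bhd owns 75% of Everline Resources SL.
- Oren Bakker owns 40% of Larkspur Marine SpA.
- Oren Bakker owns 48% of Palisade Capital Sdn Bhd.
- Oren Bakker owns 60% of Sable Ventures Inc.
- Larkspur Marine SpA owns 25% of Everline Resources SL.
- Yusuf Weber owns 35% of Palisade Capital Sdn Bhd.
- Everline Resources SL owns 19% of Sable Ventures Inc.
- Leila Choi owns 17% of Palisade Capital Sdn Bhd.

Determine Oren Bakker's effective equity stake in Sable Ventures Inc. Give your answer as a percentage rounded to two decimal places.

68.74%

Oren reaches Sable along 3 paths.
Via Larkspur → Everline: 40% × 25% × 19% = 1.9%.
Via Palisade → Everline: 48% × 75% × 19% = 6.84%.
Direct stake: 60% = 60%.
Total: 1.9% + 6.84% + 60% = 68.74%.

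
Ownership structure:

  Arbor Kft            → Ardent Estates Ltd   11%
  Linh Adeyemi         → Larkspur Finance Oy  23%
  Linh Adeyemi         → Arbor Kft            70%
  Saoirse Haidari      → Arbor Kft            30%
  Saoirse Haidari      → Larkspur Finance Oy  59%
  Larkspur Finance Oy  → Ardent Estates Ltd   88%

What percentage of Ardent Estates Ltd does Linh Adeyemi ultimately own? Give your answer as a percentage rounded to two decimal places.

Linh reaches Ardent along 2 paths.
Via Larkspur: 23% × 88% = 20.24%.
Via Arbor: 70% × 11% = 7.7%.
Total: 20.24% + 7.7% = 27.94%.

27.94%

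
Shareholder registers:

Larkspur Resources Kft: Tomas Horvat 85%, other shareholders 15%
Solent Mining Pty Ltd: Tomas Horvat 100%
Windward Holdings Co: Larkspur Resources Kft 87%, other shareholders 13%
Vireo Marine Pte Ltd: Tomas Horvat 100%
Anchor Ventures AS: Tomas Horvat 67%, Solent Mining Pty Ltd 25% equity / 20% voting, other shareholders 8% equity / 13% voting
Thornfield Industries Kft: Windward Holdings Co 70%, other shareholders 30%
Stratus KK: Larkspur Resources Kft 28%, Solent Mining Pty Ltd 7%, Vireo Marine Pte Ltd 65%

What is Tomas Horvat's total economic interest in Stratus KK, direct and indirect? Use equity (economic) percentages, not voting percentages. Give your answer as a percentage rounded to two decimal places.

Tomas reaches Stratus along 3 paths.
Via Larkspur: 85% × 28% = 23.8%.
Via Solent: 100% × 7% = 7%.
Via Vireo: 100% × 65% = 65%.
Total: 23.8% + 7% + 65% = 95.8%.
Rounded: 95.80%.

95.80%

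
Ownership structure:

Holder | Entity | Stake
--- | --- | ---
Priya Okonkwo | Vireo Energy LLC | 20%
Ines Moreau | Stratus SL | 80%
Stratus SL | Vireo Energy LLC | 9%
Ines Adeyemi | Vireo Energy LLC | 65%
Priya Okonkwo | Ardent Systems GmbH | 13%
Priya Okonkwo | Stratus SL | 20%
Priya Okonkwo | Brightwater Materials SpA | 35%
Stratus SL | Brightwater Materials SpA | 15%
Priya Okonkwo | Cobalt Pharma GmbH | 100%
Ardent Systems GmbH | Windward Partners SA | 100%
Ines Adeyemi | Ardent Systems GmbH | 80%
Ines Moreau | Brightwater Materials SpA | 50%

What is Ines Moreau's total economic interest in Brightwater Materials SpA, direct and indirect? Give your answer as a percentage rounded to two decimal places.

62.00%

Ines Moreau reaches Brightwater along 2 paths.
Direct stake: 50% = 50%.
Via Stratus: 80% × 15% = 12%.
Total: 50% + 12% = 62%.
Rounded: 62.00%.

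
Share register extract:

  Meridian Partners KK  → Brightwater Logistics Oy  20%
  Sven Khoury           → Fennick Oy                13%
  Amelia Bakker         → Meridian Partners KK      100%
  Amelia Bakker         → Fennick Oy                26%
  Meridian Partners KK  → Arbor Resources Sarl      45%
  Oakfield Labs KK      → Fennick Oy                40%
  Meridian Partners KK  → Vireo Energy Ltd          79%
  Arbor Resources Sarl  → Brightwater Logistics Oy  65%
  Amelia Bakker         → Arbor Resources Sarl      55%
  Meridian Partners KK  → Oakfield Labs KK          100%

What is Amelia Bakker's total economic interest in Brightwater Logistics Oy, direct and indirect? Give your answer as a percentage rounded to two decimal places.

85.00%

Amelia reaches Brightwater along 3 paths.
Via Meridian → Arbor: 100% × 45% × 65% = 29.25%.
Via Arbor: 55% × 65% = 35.75%.
Via Meridian: 100% × 20% = 20%.
Total: 29.25% + 35.75% + 20% = 85%.
Rounded: 85.00%.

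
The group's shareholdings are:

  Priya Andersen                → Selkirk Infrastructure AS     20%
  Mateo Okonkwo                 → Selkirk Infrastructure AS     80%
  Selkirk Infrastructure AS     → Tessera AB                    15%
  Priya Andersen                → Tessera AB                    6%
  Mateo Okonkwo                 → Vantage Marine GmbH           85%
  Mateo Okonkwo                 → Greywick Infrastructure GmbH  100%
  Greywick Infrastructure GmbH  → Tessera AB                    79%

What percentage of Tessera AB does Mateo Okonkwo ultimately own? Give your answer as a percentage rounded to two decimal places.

91.00%

Mateo reaches Tessera along 2 paths.
Via Greywick: 100% × 79% = 79%.
Via Selkirk: 80% × 15% = 12%.
Total: 79% + 12% = 91%.
Rounded: 91.00%.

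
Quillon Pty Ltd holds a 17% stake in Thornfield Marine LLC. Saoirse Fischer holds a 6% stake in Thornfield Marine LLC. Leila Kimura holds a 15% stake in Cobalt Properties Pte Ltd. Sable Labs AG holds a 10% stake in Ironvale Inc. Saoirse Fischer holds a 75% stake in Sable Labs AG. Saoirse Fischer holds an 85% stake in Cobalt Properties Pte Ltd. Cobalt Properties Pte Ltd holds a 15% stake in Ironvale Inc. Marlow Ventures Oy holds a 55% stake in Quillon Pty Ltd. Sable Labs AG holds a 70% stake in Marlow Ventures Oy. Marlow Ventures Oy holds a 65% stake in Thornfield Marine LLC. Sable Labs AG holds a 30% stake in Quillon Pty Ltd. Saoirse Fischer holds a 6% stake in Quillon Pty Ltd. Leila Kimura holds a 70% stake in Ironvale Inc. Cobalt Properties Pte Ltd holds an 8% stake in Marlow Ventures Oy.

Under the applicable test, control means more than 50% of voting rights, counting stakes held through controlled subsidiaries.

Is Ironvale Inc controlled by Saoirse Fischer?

Saoirse holds 85% of Cobalt, so Saoirse controls Cobalt.
Saoirse holds 75% of Sable, so Saoirse controls Sable.
Sable and Cobalt together hold 70% + 8% = 78% of Marlow, so Saoirse controls Marlow.
Saoirse and Marlow and Sable together hold 6% + 55% + 30% = 91% of Quillon, so Saoirse controls Quillon.
Saoirse and Marlow and Quillon together hold 6% + 65% + 17% = 88% of Thornfield, so Saoirse controls Thornfield.
In Ironvale, Saoirse's side holds only 15% + 10% = 25%, not > 50%.
So Saoirse does not control Ironvale.

No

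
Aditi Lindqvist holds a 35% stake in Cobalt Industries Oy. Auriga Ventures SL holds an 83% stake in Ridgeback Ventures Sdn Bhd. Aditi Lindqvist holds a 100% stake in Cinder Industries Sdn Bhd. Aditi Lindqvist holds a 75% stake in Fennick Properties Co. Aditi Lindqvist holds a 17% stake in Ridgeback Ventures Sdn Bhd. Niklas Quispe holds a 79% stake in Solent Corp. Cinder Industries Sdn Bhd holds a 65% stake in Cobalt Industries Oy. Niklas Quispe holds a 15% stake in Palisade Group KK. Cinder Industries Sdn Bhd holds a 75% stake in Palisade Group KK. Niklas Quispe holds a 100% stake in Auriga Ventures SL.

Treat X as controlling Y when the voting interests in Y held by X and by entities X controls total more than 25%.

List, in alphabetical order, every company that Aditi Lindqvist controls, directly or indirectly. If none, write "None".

Aditi holds 100% of Cinder, so Aditi controls Cinder.
Aditi holds 75% of Fennick, so Aditi controls Fennick.
Aditi and Cinder together hold 35% + 65% = 100% of Cobalt, so Aditi controls Cobalt.
Cinder holds 75% of Palisade, so Aditi controls Palisade.
No other company's threshold is met.

Cinder Industries Sdn Bhd, Cobalt Industries Oy, Fennick Properties Co, Palisade Group KK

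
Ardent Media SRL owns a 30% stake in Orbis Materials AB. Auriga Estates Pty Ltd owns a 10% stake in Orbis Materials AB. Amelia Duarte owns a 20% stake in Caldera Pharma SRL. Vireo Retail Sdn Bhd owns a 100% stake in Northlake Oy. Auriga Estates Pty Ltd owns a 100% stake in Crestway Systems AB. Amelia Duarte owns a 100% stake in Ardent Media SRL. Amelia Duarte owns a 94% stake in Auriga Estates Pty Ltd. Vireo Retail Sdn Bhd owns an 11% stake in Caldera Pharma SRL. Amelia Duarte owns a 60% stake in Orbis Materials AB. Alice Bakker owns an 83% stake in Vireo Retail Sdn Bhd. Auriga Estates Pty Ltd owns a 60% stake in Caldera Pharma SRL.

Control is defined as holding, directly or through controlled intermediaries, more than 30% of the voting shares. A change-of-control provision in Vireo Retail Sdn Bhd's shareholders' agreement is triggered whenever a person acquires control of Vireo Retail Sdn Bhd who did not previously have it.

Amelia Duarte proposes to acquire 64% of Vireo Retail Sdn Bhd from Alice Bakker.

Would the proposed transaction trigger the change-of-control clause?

Yes

The purchase adds only to Amelia's holdings (Alice's stake shrinks), so Amelia is the only person who could newly come to control Vireo.
Amelia holds 94% of Auriga, so Amelia controls Auriga.
Amelia holds 100% of Ardent, so Amelia controls Ardent.
Auriga holds 100% of Crestway, so Amelia controls Crestway.
Amelia and Auriga together hold 20% + 60% = 80% of Caldera, so Amelia controls Caldera.
Ardent and Auriga and Amelia together hold 30% + 10% + 60% = 100% of Orbis, so Amelia controls Orbis.
Neither Amelia nor any entity Amelia controls holds any voting interest in Vireo.
So before the transaction, Amelia does not control Vireo.
After the purchase, Amelia holds 64% of Vireo directly, and Alice's stake falls to 19%.
Amelia holds 64% of Vireo, so Amelia controls Vireo.
Amelia did not control Vireo before and does after, so the clause is triggered.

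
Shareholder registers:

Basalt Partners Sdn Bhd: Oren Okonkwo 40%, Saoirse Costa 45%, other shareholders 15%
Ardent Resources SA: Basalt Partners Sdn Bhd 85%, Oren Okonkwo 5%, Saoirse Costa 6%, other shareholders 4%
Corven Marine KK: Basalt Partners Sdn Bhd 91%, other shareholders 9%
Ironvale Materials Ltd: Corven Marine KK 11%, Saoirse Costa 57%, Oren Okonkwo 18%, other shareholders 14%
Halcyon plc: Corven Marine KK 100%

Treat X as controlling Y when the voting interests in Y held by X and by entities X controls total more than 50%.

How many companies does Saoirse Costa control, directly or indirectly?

1

Saoirse holds 57% of Ironvale, so Saoirse controls Ironvale.
No other company's threshold is met.
Saoirse controls 1 company.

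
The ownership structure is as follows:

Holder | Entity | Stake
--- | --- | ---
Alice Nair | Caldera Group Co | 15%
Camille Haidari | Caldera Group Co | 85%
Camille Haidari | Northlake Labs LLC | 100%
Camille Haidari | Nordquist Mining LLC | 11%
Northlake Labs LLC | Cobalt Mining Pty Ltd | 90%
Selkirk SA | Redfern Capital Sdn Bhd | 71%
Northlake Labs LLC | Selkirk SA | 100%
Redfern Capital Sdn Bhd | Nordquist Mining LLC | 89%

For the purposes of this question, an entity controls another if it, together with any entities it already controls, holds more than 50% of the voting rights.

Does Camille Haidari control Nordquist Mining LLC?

Camille holds 100% of Northlake, so Camille controls Northlake.
Northlake holds 100% of Selkirk, so Camille controls Selkirk.
Selkirk holds 71% of Redfern, so Camille controls Redfern.
Redfern and Camille together hold 89% + 11% = 100% of Nordquist, so Camille controls Nordquist.

Yes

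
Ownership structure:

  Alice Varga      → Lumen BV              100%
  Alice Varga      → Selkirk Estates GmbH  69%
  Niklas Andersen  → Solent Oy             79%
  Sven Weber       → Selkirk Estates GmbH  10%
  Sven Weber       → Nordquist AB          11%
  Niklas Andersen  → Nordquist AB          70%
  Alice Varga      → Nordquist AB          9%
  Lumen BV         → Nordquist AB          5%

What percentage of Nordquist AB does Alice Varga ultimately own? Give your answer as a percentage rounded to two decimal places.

14.00%

Alice reaches Nordquist along 2 paths.
Direct stake: 9% = 9%.
Via Lumen: 100% × 5% = 5%.
Total: 9% + 5% = 14%.
Rounded: 14.00%.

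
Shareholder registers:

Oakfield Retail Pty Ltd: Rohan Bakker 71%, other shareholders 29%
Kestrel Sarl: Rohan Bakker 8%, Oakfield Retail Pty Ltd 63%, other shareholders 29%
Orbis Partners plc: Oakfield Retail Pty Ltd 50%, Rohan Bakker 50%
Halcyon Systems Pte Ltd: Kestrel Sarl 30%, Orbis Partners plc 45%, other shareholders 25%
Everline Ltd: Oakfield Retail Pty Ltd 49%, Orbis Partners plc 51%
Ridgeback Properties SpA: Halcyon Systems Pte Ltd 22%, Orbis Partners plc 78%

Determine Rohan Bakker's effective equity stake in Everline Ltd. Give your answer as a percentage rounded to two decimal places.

Rohan reaches Everline along 3 paths.
Via Oakfield: 71% × 49% = 34.79%.
Via Oakfield → Orbis: 71% × 50% × 51% = 18.105%.
Via Orbis: 50% × 51% = 25.5%.
Total: 34.79% + 18.105% + 25.5% = 78.395%.
Rounded: 78.40%.

78.40%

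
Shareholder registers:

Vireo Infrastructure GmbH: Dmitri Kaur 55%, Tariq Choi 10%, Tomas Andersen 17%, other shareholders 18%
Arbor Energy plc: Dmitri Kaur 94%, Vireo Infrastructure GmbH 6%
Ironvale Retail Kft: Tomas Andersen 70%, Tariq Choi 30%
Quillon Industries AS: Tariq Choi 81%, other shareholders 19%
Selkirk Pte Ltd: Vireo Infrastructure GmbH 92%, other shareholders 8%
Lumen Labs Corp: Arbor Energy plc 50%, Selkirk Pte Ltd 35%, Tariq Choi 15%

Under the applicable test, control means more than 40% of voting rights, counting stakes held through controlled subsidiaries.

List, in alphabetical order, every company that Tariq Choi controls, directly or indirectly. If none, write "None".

Tariq holds 81% of Quillon, so Tariq controls Quillon.
No other company's threshold is met.

Quillon Industries AS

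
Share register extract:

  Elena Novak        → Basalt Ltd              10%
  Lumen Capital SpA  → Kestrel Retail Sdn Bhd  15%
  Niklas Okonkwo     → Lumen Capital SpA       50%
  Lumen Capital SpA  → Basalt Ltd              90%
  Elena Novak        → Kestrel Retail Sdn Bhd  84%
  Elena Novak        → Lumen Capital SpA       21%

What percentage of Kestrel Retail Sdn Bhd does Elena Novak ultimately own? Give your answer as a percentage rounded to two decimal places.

87.15%

Elena reaches Kestrel along 2 paths.
Direct stake: 84% = 84%.
Via Lumen: 21% × 15% = 3.15%.
Total: 84% + 3.15% = 87.15%.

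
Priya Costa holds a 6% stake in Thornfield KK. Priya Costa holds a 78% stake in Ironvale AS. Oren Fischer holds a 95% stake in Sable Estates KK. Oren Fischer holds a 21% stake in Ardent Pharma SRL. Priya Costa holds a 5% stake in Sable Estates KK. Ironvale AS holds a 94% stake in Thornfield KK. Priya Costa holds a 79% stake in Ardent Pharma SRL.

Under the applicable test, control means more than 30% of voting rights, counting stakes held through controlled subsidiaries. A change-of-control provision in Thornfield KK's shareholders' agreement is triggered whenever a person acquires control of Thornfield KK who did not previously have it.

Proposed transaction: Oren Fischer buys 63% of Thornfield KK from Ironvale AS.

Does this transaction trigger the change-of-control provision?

Yes

The purchase adds only to Oren's holdings (Ironvale's stake shrinks), so Oren is the only person who could newly come to control Thornfield.
Oren holds 95% of Sable, so Oren controls Sable.
Neither Oren nor any entity Oren controls holds any voting interest in Thornfield.
So before the transaction, Oren does not control Thornfield.
After the purchase, Oren holds 63% of Thornfield directly, and Ironvale's stake falls to 31%.
Oren holds 63% of Thornfield, so Oren controls Thornfield.
Oren did not control Thornfield before and does after, so the clause is triggered.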